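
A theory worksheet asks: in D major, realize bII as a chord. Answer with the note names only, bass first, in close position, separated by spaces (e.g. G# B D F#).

bII is the Neapolitan chord — a major triad on the lowered second degree. In D major that root is Eb.
So the chord is Eb-G-Bb.

Eb G Bb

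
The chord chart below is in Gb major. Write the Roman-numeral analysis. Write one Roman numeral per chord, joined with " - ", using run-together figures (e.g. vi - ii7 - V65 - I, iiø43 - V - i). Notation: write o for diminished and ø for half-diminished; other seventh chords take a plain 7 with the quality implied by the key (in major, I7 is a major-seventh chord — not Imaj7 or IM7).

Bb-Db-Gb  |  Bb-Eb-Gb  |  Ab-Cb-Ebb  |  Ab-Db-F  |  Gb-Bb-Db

Bb-Db-Gb has root Gb, degree 1 in Gb major, so I6.
Bb-Eb-Gb: root Eb is the submediant; minor triad there is vi64.
Ab-Cb-Ebb is non-diatonic — iio, a mixture chord from Gb minor.
Ab-Db-F: root Db is the dominant; major triad there is V64.
Gb-Bb-Db: root Gb is the tonic; major triad there is I.

I6 - vi64 - iio - V64 - I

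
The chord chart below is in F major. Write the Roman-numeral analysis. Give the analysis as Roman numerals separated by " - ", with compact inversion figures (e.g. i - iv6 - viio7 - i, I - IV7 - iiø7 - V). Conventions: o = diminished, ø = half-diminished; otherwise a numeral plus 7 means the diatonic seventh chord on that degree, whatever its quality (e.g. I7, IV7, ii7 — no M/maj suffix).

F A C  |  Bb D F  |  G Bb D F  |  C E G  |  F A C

I - IV - ii7 - V - I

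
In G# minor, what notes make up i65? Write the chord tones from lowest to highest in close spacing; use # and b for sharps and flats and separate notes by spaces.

The numeral's case and figure indicate a minor seventh chord. In G# minor its root, the tonic, is G#.
Stacking thirds from G# gives G#-B-D#-F#.
The figured bass 65 indicates first inversion, placing the third (B) in the bass: B-D#-F#-G#.

B D# F# G#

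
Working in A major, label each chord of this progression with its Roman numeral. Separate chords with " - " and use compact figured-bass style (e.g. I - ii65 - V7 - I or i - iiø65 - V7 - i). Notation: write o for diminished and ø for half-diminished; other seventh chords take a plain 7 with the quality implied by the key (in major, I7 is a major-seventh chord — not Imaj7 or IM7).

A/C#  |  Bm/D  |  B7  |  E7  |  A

I6 - ii6 - V7/V - V7 - I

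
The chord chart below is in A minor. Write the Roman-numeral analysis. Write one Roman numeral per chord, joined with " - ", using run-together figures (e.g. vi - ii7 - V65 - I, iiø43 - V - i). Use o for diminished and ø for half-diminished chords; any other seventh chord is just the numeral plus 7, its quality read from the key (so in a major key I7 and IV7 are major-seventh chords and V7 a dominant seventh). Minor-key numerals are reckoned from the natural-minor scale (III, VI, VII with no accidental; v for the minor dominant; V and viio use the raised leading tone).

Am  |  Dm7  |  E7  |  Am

i - iv7 - V7 - i

Am has root A, degree 1 in A minor, so i.
Dm7: minor seventh chord on D = scale degree 4 → iv7.
E7: dominant seventh chord on E = scale degree 5 → V7.
Am: root A is the tonic; minor triad there is i.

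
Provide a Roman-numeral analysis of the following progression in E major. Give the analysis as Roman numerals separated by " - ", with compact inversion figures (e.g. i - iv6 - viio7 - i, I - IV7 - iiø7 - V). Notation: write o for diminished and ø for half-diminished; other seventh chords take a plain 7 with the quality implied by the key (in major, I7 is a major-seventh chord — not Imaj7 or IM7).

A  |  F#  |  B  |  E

IV - V/V - V - I

A: root A is the subdominant; major triad there is IV.
F#: chromatic; F# is V of V, so V/V.
B: major triad on B = scale degree 5 → V.
E has root E, degree 1 in E major, so I.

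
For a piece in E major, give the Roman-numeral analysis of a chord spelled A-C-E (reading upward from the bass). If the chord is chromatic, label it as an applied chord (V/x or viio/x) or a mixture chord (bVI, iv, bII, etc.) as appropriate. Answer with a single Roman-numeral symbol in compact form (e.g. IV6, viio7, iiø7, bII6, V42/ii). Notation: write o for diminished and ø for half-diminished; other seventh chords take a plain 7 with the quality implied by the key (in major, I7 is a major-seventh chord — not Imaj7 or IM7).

iv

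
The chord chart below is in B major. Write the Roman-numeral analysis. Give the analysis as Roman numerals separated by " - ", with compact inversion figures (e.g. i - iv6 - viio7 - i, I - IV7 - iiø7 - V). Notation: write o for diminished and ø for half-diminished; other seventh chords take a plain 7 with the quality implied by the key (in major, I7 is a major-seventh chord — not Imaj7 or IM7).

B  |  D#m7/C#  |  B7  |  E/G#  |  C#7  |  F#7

I - iii42 - V7/IV - IV6 - V7/V - V7

B: major triad on B = scale degree 1 → I.
D#m7/C#: minor seventh chord on D# = scale degree 3 → iii42.
B7: chromatic; B is V of IV, so V7/IV.
E/G#: major triad on E = scale degree 4 → IV6.
C#7: chromatic; C# is V of V, so V7/V.
F#7: dominant seventh chord on F# = scale degree 5 → V7.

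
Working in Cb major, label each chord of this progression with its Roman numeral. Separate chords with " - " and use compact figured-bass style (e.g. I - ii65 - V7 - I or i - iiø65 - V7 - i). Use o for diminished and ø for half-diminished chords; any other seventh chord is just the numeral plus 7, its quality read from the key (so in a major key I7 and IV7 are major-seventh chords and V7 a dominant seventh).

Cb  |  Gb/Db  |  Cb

Cb has root Cb, degree 1 in Cb major, so I.
Gb/Db: major triad on Gb = scale degree 5 → V64.
Cb: root Cb is the tonic; major triad there is I.

I - V64 - I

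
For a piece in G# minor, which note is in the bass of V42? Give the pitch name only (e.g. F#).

V in G# minor has root D#; the chord is D#-F##-A#-C#.
The figure 42 means third inversion — the seventh is in the bass.

C#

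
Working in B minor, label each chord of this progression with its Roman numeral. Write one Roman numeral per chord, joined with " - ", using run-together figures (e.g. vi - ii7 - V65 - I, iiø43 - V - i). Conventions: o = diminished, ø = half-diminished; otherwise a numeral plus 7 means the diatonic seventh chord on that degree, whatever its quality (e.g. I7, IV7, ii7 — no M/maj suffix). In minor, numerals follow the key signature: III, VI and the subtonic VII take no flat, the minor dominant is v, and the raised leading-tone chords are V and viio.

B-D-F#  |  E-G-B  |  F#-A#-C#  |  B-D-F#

i - iv - V - i

B-D-F#: root B is the tonic; minor triad there is i.
E-G-B: root E is the subdominant; minor triad there is iv.
F#-A#-C#: root F# is the dominant; major triad there is V.
B-D-F#: minor triad on B = scale degree 1 → i.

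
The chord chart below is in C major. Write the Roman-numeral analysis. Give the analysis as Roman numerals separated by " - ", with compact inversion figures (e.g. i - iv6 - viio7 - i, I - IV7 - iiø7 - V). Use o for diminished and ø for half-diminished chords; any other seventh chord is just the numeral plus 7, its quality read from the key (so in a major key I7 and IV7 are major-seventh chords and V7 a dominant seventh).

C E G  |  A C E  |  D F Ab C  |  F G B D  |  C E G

C-E-G has root C, degree 1 in C major, so I.
A-C-E: minor triad on A = scale degree 6 → vi.
D-F-Ab-C: D with this quality isn't in the key; it's iiø7, borrowed from the parallel minor.
F-G-B-D has root G, degree 5 in C major, so V42.
C-E-G: root C is the tonic; major triad there is I.

I - vi - iiø7 - V42 - I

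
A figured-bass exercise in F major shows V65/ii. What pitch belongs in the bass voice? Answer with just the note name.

F#

The applied chord V65/ii is rooted on D: D-F#-A-C.
The figure 65 means first inversion — the third is in the bass.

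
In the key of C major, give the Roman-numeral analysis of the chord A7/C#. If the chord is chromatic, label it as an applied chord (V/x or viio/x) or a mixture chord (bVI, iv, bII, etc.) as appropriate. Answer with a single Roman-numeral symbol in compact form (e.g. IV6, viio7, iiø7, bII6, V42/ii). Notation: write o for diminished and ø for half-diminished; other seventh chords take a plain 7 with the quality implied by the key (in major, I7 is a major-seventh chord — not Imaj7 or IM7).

The pitches A-C#-E-G form a dominant seventh chord rooted on A.
A is not a diatonic chord root with this quality in C major, but it lies a perfect fifth above D (ii), so the chord functions as an applied dominant of ii.
With C# in the bass the chord is in first inversion, so the figured bass is 65.

V65/ii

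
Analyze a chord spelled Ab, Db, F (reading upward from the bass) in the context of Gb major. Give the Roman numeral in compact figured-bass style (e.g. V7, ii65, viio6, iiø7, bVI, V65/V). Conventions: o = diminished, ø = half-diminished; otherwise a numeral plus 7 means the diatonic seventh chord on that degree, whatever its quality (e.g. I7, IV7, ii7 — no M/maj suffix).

The pitches Db-F-Ab form a major triad rooted on Db.
In Gb major, Db is the dominant; the diatonic major triad there is V.
With Ab in the bass the chord is in second inversion, so the figured bass is 64.

V64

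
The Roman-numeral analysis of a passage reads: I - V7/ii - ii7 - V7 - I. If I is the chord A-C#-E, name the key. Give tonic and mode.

A major

The anchor chord is a major triad on A, labeled I.
If A is scale degree 1 and the mode makes that degree carry a major triad, the tonic is A and the mode is major.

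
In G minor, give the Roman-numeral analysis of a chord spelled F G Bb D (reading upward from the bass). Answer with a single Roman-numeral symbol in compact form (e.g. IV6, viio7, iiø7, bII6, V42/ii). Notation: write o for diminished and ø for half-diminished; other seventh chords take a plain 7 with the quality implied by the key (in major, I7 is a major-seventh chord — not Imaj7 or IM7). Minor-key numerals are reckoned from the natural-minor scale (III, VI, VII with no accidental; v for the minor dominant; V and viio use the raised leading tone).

i42

The pitches G-Bb-D-F form a minor seventh chord rooted on G.
In G minor, G is the tonic; the diatonic minor seventh chord there is i7.
With F in the bass the chord is in third inversion, so the figured bass is 42.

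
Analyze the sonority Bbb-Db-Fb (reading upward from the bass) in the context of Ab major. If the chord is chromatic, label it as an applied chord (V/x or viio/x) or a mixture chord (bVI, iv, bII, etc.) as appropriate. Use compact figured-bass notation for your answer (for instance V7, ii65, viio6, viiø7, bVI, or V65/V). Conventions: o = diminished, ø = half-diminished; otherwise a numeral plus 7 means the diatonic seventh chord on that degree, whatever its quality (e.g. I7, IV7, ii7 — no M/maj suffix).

bII

Stacked in thirds the chord is Bbb-Db-Fb: a major triad on Bbb.
Bbb is the lowered second degree of Ab major (diatonic 2 would be Bb). This is the Neapolitan chord — a major triad on the lowered second degree.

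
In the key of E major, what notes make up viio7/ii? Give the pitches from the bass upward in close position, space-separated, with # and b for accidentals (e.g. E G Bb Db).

viio7/ii is a secondary leading-tone chord. The target ii is F# in E major; the applied chord is rooted a semitone below, on E#.
Building a fully diminished seventh chord on E# gives E#-G#-B-D.

E# G# B D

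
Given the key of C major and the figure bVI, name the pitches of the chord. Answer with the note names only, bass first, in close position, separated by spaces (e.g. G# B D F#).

Ab C Eb

bVI is a major triad on the lowered sixth degree, borrowed from the parallel minor. In C major that root is Ab.
So the chord is Ab-C-Eb, a major triad.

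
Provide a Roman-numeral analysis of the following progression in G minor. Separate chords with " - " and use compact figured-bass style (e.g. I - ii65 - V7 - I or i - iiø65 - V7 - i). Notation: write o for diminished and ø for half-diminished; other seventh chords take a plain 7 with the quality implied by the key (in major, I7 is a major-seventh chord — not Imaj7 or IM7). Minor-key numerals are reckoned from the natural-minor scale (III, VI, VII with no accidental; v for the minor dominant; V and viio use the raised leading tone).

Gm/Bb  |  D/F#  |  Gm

Gm/Bb: root G is the tonic; minor triad there is i6.
D/F#: root D is the dominant; major triad there is V6.
Gm: root G is the tonic; minor triad there is i.

i6 - V6 - i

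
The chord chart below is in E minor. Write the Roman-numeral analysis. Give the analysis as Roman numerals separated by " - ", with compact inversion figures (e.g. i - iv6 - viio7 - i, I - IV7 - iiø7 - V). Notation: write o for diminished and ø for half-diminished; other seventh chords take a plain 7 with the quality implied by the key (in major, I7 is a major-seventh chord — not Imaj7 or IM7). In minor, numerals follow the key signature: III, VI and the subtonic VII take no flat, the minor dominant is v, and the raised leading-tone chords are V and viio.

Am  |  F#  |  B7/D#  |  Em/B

Am: minor triad on A = scale degree 4 → iv.
F# is the secondary dominant of V (major triad on F#): V/V.
B7/D#: dominant seventh chord on B = scale degree 5 → V65.
Em/B: root E is the tonic; minor triad there is i64.

iv - V/V - V65 - i64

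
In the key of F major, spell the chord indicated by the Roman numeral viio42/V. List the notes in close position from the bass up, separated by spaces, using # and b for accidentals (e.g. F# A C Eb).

The slash marks an applied leading-tone chord: viio of V. In F major, V is C, so the leading tone to it is B, a half step below.
Building a fully diminished seventh chord on B gives B-D-F-Ab.
The figured bass 42 indicates third inversion, placing the seventh (Ab) in the bass: Ab-B-D-F.

Ab B D F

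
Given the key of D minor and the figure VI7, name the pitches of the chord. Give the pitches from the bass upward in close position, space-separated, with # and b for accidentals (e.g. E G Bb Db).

Bb D F A

In D minor, the submediant is Bb, and the diatonic chord built there is a major seventh chord.
That chord is spelled Bb-D-F-A.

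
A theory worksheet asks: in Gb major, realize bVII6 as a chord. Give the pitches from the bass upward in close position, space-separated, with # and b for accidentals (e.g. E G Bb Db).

Ab Cb Fb

bVII6 is a major triad on the lowered seventh degree (the subtonic), borrowed from the parallel minor. In Gb major that root is Fb.
So the chord is Fb-Ab-Cb.
The figured bass 6 indicates first inversion, placing the third (Ab) in the bass: Ab-Cb-Fb.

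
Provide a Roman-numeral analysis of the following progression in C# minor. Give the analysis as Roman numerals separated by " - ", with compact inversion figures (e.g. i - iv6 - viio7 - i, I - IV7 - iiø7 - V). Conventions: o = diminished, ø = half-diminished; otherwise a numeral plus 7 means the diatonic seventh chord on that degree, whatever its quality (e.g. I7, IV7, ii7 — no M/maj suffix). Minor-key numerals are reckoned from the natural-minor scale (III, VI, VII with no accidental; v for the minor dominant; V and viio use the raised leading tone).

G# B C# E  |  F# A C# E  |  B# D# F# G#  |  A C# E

G#-B-C#-E has root C#, degree 1 in C# minor, so i43.
F#-A-C#-E: root F# is the subdominant; minor seventh chord there is iv7.
B#-D#-F#-G#: dominant seventh chord on G# = scale degree 5 → V65.
A-C#-E: root A is the submediant; major triad there is VI.

i43 - iv7 - V65 - VI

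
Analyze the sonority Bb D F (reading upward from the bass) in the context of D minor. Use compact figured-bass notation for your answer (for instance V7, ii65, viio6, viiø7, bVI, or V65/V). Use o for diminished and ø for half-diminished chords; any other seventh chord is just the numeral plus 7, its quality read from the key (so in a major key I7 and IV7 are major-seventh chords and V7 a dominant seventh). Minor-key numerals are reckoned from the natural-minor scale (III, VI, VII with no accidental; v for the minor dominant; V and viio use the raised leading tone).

VI

The pitches Bb-D-F form a major triad rooted on Bb.
Bb is scale degree 6 in D minor, and a major triad on that degree is written VI.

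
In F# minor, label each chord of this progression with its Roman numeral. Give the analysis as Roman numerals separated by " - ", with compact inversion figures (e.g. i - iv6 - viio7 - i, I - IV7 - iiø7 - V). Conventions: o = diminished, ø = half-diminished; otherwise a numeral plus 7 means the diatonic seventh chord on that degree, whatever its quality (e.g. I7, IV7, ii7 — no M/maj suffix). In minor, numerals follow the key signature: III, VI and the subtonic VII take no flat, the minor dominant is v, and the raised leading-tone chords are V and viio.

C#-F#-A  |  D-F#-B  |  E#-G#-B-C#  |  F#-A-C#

i64 - iv6 - V65 - i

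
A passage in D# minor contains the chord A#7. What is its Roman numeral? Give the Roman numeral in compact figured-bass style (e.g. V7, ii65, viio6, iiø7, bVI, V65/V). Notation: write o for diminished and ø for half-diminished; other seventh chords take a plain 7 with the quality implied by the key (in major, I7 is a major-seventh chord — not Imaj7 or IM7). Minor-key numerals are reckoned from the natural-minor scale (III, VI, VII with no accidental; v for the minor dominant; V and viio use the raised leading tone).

The pitches A#-C##-E#-G# form a dominant seventh chord rooted on A#.
In D# minor, A# is the dominant; the diatonic dominant seventh chord there is V7.

V7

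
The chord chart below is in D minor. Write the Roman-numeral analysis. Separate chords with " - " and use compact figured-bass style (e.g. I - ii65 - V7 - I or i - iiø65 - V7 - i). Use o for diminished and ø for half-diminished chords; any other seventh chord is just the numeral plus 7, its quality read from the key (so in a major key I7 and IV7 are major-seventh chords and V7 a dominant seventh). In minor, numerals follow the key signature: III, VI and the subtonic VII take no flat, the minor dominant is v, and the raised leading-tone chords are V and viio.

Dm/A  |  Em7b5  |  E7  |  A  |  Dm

i64 - iiø7 - V7/V - V - i

Dm/A: root D is the tonic; minor triad there is i64.
Em7b5: half-diminished seventh chord on E = scale degree 2 → iiø7.
E7: chromatic; E is V of V, so V7/V.
A: root A is the dominant; major triad there is V.
Dm: minor triad on D = scale degree 1 → i.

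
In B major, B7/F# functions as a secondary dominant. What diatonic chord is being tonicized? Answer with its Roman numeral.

IV

The chord is a dominant seventh chord on B.
A dominant resolves down a perfect fifth: B → E. In B major, E is scale degree 4, i.e. IV.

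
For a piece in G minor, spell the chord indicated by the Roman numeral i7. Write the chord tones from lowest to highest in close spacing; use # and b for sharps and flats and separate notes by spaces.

The numeral's case and figure indicate a minor seventh chord. In G minor its root, the first degree, is G.
That chord is spelled G-Bb-D-F.

G Bb D F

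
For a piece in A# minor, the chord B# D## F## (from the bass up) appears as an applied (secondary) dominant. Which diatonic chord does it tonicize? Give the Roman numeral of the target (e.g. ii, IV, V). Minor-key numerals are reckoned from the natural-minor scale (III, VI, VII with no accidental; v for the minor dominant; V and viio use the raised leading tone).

The chord is a major triad on B#.
A dominant resolves down a perfect fifth: B# → E#. In A# minor, E# is scale degree 5, i.e. V.

V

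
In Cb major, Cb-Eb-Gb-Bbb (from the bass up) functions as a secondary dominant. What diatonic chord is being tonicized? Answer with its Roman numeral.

The chord is a dominant seventh chord on Cb.
A dominant resolves down a perfect fifth: Cb → Fb. In Cb major, Fb is scale degree 4, i.e. IV.

IV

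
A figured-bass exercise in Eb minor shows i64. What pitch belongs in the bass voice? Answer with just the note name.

Bb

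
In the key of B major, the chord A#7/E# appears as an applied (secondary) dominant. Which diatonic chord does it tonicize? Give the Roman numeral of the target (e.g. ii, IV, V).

iii

The chord is a dominant seventh chord on A#.
A dominant resolves down a perfect fifth: A# → D#. In B major, D# is scale degree 3, i.e. iii.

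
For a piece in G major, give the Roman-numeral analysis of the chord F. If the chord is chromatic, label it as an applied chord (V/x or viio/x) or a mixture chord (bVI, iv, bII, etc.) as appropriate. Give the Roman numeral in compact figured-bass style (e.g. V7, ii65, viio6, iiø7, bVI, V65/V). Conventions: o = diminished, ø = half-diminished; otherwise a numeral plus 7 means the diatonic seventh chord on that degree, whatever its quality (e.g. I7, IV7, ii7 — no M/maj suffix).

bVII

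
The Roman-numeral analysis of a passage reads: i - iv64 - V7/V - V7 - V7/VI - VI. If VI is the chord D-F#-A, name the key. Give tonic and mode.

F# minor

The chord D is a major triad rooted on D; its label is VI.
If D is scale degree 6 and the mode makes that degree carry a major triad, the tonic is F# and the mode is minor.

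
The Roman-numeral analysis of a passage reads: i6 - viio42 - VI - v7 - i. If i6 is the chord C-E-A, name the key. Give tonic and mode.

A minor

The anchor chord is a minor triad on A, labeled i6.
If A is scale degree 1 and the mode makes that degree carry a minor triad, the tonic is A and the mode is minor.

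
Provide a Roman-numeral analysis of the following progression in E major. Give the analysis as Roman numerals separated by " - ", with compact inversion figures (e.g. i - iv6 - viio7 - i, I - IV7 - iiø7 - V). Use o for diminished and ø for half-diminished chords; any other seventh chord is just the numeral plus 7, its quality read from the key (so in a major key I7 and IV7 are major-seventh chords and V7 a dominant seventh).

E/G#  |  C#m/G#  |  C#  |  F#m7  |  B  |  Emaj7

I6 - vi64 - V/ii - ii7 - V - I7

E/G# has root E, degree 1 in E major, so I6.
C#m/G# has root C#, degree 6 in E major, so vi64.
C#: a major triad on C#, the applied dominant of ii → V/ii.
F#m7: minor seventh chord on F# = scale degree 2 → ii7.
B: major triad on B = scale degree 5 → V.
Emaj7 has root E, degree 1 in E major, so I7.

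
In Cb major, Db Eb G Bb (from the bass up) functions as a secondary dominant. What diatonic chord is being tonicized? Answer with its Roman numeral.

The chord is a dominant seventh chord on Eb.
A dominant resolves down a perfect fifth: Eb → Ab. In Cb major, Ab is scale degree 6, i.e. vi.

vi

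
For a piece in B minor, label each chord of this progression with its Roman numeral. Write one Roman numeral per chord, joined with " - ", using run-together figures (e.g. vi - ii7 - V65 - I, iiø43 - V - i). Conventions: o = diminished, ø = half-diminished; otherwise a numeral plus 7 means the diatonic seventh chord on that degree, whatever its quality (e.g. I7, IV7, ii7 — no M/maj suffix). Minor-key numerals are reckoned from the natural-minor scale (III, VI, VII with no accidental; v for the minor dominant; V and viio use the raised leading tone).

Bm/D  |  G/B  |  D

i6 - VI6 - III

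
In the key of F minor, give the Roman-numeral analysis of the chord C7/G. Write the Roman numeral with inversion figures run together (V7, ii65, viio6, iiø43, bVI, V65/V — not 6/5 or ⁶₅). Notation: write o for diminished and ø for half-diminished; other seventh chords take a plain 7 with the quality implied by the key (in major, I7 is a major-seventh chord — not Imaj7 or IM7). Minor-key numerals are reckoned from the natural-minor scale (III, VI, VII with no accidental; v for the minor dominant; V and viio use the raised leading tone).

V43

Stacked in thirds the chord is C-E-G-Bb: a dominant seventh chord on C.
C is scale degree 5 in F minor, and a dominant seventh chord on that degree is written V7.
With G in the bass the chord is in second inversion, so the figured bass is 43.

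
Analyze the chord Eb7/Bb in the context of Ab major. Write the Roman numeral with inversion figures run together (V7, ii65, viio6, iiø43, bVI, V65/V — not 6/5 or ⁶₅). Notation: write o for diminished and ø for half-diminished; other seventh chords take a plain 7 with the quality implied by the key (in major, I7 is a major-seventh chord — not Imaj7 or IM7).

V43

Stacked in thirds the chord is Eb-G-Bb-Db: a dominant seventh chord on Eb.
Eb is scale degree 5 in Ab major, and a dominant seventh chord on that degree is written V7.
With Bb in the bass the chord is in second inversion, so the figured bass is 43.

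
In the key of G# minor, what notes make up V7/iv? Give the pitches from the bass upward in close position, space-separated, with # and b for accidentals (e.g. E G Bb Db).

G# B# D# F#

V7/iv is a secondary dominant — the dominant seventh of iv. iv in G# minor is C#, so the applied chord's root is G#, a perfect fifth above.
Building a dominant seventh chord on G# gives G#-B#-D#-F#.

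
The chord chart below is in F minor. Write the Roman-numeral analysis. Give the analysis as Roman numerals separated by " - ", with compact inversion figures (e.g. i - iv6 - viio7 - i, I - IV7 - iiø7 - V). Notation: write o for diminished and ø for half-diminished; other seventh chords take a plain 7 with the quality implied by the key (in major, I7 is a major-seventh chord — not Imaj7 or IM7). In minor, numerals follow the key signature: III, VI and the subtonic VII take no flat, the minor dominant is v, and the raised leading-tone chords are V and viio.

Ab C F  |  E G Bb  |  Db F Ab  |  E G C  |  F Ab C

i6 - viio - VI - V6 - i

Ab-C-F: root F is the tonic; minor triad there is i6.
E-G-Bb has root E, degree 7 in F minor, so viio.
Db-F-Ab has root Db, degree 6 in F minor, so VI.
E-G-C: root C is the dominant; major triad there is V6.
F-Ab-C has root F, degree 1 in F minor, so i.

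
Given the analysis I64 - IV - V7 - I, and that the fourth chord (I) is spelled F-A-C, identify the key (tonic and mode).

The chord F is a major triad rooted on F; its label is I.
If F is scale degree 1 and the mode makes that degree carry a major triad, the tonic is F and the mode is major.

F major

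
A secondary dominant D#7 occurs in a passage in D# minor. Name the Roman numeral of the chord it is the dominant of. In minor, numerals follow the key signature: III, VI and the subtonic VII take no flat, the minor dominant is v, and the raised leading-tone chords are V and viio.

iv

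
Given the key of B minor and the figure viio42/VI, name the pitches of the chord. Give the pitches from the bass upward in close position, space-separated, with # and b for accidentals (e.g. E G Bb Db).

The slash marks an applied leading-tone chord: viio of VI. In B minor, VI is G, so the leading tone to it is F#, a half step below.
Building a fully diminished seventh chord on F# gives F#-A-C-Eb.
With the 42 figure the chord is in third inversion; from the bass Eb upward in close position it reads Eb-F#-A-C.

Eb F# A C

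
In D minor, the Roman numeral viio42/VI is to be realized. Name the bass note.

The applied chord viio42/VI is rooted on A: A-C-Eb-Gb.
The figure 42 means third inversion — the seventh is in the bass.

Gb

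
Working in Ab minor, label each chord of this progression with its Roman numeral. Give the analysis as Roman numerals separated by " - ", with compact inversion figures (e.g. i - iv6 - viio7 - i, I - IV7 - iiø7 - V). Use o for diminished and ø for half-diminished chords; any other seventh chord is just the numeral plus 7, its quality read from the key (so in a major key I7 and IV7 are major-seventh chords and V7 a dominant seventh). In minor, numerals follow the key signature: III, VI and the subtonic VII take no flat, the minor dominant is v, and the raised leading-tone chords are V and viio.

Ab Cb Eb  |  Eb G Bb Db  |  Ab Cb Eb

i - V7 - i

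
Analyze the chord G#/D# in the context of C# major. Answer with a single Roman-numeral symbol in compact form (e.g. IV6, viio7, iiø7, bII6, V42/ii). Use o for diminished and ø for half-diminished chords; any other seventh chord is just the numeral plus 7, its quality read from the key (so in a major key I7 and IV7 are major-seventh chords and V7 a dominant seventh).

V64

The pitches G#-B#-D# form a major triad rooted on G#.
In C# major, G# is the dominant; the diatonic major triad there is V.
With D# in the bass the chord is in second inversion, so the figured bass is 64.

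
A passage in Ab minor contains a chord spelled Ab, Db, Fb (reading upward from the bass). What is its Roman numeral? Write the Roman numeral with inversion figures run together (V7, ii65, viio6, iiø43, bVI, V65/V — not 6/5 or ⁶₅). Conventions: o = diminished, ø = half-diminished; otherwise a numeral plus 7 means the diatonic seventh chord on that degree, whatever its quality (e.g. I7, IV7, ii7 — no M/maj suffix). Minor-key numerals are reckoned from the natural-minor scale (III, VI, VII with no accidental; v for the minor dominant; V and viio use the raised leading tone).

iv64

Stacked in thirds the chord is Db-Fb-Ab: a minor triad on Db.
Db is scale degree 4 in Ab minor, and a minor triad on that degree is written iv.
With Ab in the bass the chord is in second inversion, so the figured bass is 64.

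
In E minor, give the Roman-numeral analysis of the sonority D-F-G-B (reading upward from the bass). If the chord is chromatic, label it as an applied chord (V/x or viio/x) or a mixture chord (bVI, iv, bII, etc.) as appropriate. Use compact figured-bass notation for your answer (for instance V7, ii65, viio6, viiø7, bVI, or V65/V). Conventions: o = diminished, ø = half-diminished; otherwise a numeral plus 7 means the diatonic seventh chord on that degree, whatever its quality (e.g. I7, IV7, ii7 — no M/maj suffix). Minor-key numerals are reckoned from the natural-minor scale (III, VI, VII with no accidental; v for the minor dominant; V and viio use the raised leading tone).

V43/VI

Stacked in thirds the chord is G-B-D-F: a dominant seventh chord on G.
G is not a diatonic chord root with this quality in E minor, but it lies a perfect fifth above C (VI), so the chord functions as an applied dominant of VI.
With D in the bass the chord is in second inversion, so the figured bass is 43.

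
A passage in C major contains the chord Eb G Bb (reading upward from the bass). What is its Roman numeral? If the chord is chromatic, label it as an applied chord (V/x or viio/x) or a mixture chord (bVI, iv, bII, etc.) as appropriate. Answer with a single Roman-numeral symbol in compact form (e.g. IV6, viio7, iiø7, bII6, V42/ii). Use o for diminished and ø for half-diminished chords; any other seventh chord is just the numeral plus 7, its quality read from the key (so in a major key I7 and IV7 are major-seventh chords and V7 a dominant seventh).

bIII

Stacked in thirds the chord is Eb-G-Bb: a major triad on Eb.
Eb is the lowered third degree of C major (diatonic 3 would be E). This is a major triad on the lowered third degree, borrowed from the parallel minor.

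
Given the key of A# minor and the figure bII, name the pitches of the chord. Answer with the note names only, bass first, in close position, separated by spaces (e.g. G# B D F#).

Scale degree 2 in A# minor is B#; lowering it a half step gives B. bII is the Neapolitan chord — a major triad on the lowered second degree.
So the chord is B-D#-F#.

B D# F#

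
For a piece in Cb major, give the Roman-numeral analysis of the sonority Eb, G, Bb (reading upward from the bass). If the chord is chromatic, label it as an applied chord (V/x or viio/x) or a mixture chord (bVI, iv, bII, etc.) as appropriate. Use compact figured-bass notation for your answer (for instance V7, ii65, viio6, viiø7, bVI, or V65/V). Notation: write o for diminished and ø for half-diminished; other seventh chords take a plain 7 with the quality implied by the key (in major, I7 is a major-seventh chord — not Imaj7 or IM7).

Stacked in thirds the chord is Eb-G-Bb: a major triad on Eb.
Eb is not a diatonic chord root with this quality in Cb major, but it lies a perfect fifth above Ab (vi), so the chord functions as an applied dominant of vi.

V/vi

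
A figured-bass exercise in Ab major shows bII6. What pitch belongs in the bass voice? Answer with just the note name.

bII in Ab major has root Bbb; the chord is Bbb-Db-Fb.
The figure 6 means first inversion — the third is in the bass.

Db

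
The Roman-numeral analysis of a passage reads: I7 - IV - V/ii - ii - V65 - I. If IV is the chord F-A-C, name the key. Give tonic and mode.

The anchor chord is a major triad on F, labeled IV.
If F is scale degree 4 and the mode makes that degree carry a major triad, the tonic is C and the mode is major.

C major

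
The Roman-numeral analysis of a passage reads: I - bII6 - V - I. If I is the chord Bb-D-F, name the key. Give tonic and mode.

I is given as Bb-D-F — a major triad with root Bb.
If Bb is scale degree 1 and the mode makes that degree carry a major triad, the tonic is Bb and the mode is major.

Bb major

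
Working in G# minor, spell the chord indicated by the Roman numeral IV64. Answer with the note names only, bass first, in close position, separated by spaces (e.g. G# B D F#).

Scale degree 4 in G# minor is C#; here the chord built on it is altered to a major triad. IV64 is the major subdominant, borrowed from the parallel major.
So the chord is C#-E#-G#, a major triad.
The figured bass 64 indicates second inversion, placing the fifth (G#) in the bass: G#-C#-E#.

G# C# E#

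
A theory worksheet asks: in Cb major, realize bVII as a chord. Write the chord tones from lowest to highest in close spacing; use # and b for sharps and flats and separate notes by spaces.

Bbb Db Fb

bVII is a major triad on the lowered seventh degree (the subtonic), borrowed from the parallel minor. In Cb major that root is Bbb.
So the chord is Bbb-Db-Fb, a major triad.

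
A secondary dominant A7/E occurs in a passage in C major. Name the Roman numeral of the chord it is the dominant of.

The chord is a dominant seventh chord on A.
A dominant resolves down a perfect fifth: A → D. In C major, D is scale degree 2, i.e. ii.

ii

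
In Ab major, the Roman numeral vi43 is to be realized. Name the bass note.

C

vi in Ab major has root F; the chord is F-Ab-C-Eb.
The figure 43 means second inversion — the fifth is in the bass.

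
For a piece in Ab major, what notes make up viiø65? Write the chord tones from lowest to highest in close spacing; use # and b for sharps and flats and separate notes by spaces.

Bb Db F G

The numeral's case and figure indicate a half-diminished seventh chord. In Ab major its root, the leading tone, is G.
Stacking thirds from G gives G-Bb-Db-F.
With the 65 figure the chord is in first inversion; from the bass Bb upward in close position it reads Bb-Db-F-G.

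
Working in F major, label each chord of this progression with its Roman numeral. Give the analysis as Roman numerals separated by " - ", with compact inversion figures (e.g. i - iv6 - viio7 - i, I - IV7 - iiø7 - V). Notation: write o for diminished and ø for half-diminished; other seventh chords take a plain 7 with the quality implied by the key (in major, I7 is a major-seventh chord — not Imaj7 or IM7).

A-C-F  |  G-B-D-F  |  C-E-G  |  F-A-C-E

I6 - V7/V - V - I7

A-C-F has root F, degree 1 in F major, so I6.
G-B-D-F is the secondary dominant of V (dominant seventh chord on G): V7/V.
C-E-G has root C, degree 5 in F major, so V.
F-A-C-E: root F is the tonic; major seventh chord there is I7.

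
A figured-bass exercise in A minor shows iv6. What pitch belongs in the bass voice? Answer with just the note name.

F

iv in A minor has root D; the chord is D-F-A.
The figure 6 means first inversion — the third is in the bass.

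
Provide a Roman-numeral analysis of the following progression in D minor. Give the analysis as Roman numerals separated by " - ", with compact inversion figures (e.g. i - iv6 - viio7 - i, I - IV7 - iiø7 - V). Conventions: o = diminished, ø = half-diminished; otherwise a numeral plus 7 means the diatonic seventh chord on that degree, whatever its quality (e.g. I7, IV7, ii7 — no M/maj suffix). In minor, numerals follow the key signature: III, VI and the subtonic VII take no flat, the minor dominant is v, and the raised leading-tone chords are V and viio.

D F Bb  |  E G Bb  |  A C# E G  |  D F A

VI6 - iio - V7 - i

D-F-Bb: root Bb is the submediant; major triad there is VI6.
E-G-Bb: diminished triad on E = scale degree 2 → iio.
A-C#-E-G has root A, degree 5 in D minor, so V7.
D-F-A: root D is the tonic; minor triad there is i.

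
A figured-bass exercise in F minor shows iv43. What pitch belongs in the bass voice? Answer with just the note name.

iv in F minor has root Bb; the chord is Bb-Db-F-Ab.
The figure 43 means second inversion — the fifth is in the bass.

F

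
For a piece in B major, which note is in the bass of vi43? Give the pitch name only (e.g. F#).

D#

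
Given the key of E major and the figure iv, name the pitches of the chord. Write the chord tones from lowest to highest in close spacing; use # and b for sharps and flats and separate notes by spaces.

iv is the minor subdominant, borrowed from the parallel minor. In E major that root is A.
So the chord is A-C-E, a minor triad.

A C E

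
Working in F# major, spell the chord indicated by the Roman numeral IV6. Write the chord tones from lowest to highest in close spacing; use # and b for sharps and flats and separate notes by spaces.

In F# major, the fourth degree is B, and the diatonic chord built there is a major triad.
Stacking thirds from B gives B-D#-F#.
The figured bass 6 indicates first inversion, placing the third (D#) in the bass: D#-F#-B.

D# F# B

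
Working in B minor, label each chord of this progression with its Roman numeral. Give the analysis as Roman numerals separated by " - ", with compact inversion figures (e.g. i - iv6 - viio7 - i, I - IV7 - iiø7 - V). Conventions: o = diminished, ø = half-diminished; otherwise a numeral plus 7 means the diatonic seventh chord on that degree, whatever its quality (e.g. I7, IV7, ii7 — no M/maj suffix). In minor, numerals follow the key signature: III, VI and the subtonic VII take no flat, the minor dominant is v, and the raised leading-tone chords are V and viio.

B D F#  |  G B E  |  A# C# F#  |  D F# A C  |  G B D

i - iv6 - V6 - V7/VI - VI

B-D-F# has root B, degree 1 in B minor, so i.
G-B-E: minor triad on E = scale degree 4 → iv6.
A#-C#-F#: root F# is the dominant; major triad there is V6.
D-F#-A-C is the secondary dominant of VI (dominant seventh chord on D): V7/VI.
G-B-D has root G, degree 6 in B minor, so VI.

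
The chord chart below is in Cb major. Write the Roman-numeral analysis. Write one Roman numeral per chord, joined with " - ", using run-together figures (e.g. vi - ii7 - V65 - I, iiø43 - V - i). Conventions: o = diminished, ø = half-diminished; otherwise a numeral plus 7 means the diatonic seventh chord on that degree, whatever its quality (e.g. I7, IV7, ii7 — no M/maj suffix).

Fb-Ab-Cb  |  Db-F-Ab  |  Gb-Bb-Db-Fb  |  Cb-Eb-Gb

IV - V/V - V7 - I

Fb-Ab-Cb has root Fb, degree 4 in Cb major, so IV.
Db-F-Ab is the secondary dominant of V (major triad on Db): V/V.
Gb-Bb-Db-Fb: dominant seventh chord on Gb = scale degree 5 → V7.
Cb-Eb-Gb: root Cb is the tonic; major triad there is I.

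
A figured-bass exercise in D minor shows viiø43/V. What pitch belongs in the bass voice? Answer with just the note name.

D

The applied chord viiø43/V is rooted on G#: G#-B-D-F#.
The figure 43 means second inversion — the fifth is in the bass.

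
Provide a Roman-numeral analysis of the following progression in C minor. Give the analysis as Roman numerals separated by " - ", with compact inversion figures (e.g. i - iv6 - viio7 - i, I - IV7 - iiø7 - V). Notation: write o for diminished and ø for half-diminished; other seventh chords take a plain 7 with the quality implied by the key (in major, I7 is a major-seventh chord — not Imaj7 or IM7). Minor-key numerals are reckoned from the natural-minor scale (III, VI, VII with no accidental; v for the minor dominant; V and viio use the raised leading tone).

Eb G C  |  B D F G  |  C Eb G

i6 - V65 - i

Eb-G-C: minor triad on C = scale degree 1 → i6.
B-D-F-G: dominant seventh chord on G = scale degree 5 → V65.
C-Eb-G: root C is the tonic; minor triad there is i.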